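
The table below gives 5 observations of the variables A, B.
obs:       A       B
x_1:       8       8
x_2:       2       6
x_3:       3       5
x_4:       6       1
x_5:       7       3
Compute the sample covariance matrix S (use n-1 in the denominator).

Step 1 — column means:
  mean(A) = (8 + 2 + 3 + 6 + 7) / 5 = 26/5 = 5.2
  mean(B) = (8 + 6 + 5 + 1 + 3) / 5 = 23/5 = 4.6

Step 2 — sample covariance S[i,j] = (1/(n-1)) · Σ_k (x_{k,i} - mean_i) · (x_{k,j} - mean_j), with n-1 = 4.
  S[A,A] = ((2.8)·(2.8) + (-3.2)·(-3.2) + (-2.2)·(-2.2) + (0.8)·(0.8) + (1.8)·(1.8)) / 4 = 26.8/4 = 6.7
  S[A,B] = ((2.8)·(3.4) + (-3.2)·(1.4) + (-2.2)·(0.4) + (0.8)·(-3.6) + (1.8)·(-1.6)) / 4 = -1.6/4 = -0.4
  S[B,B] = ((3.4)·(3.4) + (1.4)·(1.4) + (0.4)·(0.4) + (-3.6)·(-3.6) + (-1.6)·(-1.6)) / 4 = 29.2/4 = 7.3

S is symmetric (S[j,i] = S[i,j]). Assembling:

S = [[6.7, -0.4],
 [-0.4, 7.3]]


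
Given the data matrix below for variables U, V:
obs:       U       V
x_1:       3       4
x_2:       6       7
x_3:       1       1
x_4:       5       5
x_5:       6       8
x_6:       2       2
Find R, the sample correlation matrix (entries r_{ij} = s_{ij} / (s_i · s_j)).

Step 1 — column means:
  mean(U) = (3 + 6 + 1 + 5 + 6 + 2) / 6 = 23/6 = 3.8333
  mean(V) = (4 + 7 + 1 + 5 + 8 + 2) / 6 = 27/6 = 4.5

Step 2 — sample variances and covariances s[i,j] = (1/(n-1)) · Σ_k (x_{k,i} - mean_i) · (x_{k,j} - mean_j), with n-1 = 5:
  s[U,U] = ((-0.8333)·(-0.8333) + (2.1667)·(2.1667) + (-2.8333)·(-2.8333) + (1.1667)·(1.1667) + (2.1667)·(2.1667) + (-1.8333)·(-1.8333)) / 5 = 22.8333/5 = 4.5667
  s[U,V] = ((-0.8333)·(-0.5) + (2.1667)·(2.5) + (-2.8333)·(-3.5) + (1.1667)·(0.5) + (2.1667)·(3.5) + (-1.8333)·(-2.5)) / 5 = 28.5/5 = 5.7
  s[V,V] = ((-0.5)·(-0.5) + (2.5)·(2.5) + (-3.5)·(-3.5) + (0.5)·(0.5) + (3.5)·(3.5) + (-2.5)·(-2.5)) / 5 = 37.5/5 = 7.5
  Sample standard deviations s_i = √(s[i,i]):
  s(U) = √(4.5667) = 2.137
  s(V) = √(7.5) = 2.7386

Step 3 — r_{ij} = s_{ij} / (s_i · s_j):
  r[U,U] = 1 (diagonal).
  r[U,V] = 5.7 / (2.137 · 2.7386) = 5.7 / 5.8523 = 0.974
  r[V,V] = 1 (diagonal).

R is symmetric with unit diagonal. Assembling:

R = [[1, 0.974],
 [0.974, 1]]


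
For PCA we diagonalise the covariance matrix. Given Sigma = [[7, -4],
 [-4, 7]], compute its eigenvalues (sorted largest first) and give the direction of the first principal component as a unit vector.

Step 1 — characteristic polynomial of 2×2 Sigma:
  det(Sigma - λI) = λ² - trace · λ + det = 0.
  trace = 7 + 7 = 14, det = 7·7 - (-4)² = 33.
Step 2 — discriminant:
  Δ = trace² - 4·det = 196 - 132 = 64.
Step 3 — eigenvalues:
  λ = (trace ± √Δ)/2 = (14 ± 8)/2,
  λ_1 = 11,  λ_2 = 3.

Step 4 — unit eigenvector for λ_1: solve (Sigma - λ_1 I)v = 0. First row:
  (7 - 11)·v_x + (-4)·v_y = 0, i.e. (-4)·v_x + (-4)·v_y = 0,
  so v ∝ (b, λ_1 - a) = (-4, 4); multiply by -1 so the first entry is positive: u = (4, -4).
  ||u|| = √((4)² + (-4)²) = √(32) ≈ 5.6569,
  v_1 = u/||u|| ≈ (0.7071, -0.7071) (||v_1|| = 1).

λ_1 = 11,  λ_2 = 3;  v_1 ≈ (0.7071, -0.7071)


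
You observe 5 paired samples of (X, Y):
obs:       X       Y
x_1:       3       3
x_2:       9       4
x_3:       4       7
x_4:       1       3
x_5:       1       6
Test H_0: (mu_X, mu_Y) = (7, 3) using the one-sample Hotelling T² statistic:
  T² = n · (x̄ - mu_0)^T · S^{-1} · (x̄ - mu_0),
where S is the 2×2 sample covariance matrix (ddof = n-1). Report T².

Step 1 — sample mean vector:
  mean(X) = (3 + 9 + 4 + 1 + 1) / 5 = 18/5 = 3.6
  mean(Y) = (3 + 4 + 7 + 3 + 6) / 5 = 23/5 = 4.6
  x̄ = (3.6, 4.6),  deviation x̄ - mu_0 = (3.6, 4.6) - (7, 3) = (-3.4, 1.6).

Step 2 — sample covariance matrix, S[i,j] = (1/(n-1)) · Σ_k (x_{k,i} - mean_i) · (x_{k,j} - mean_j), divisor n-1 = 4:
  S[X,X] = ((-0.6)·(-0.6) + (5.4)·(5.4) + (0.4)·(0.4) + (-2.6)·(-2.6) + (-2.6)·(-2.6)) / 4 = 43.2/4 = 10.8
  S[X,Y] = ((-0.6)·(-1.6) + (5.4)·(-0.6) + (0.4)·(2.4) + (-2.6)·(-1.6) + (-2.6)·(1.4)) / 4 = -0.8/4 = -0.2
  S[Y,Y] = ((-1.6)·(-1.6) + (-0.6)·(-0.6) + (2.4)·(2.4) + (-1.6)·(-1.6) + (1.4)·(1.4)) / 4 = 13.2/4 = 3.3
  S = [[10.8, -0.2],
 [-0.2, 3.3]].

Step 3 — invert S. det(S) = 10.8·3.3 - (-0.2)² = 35.6.
  S^{-1} = (1/det) · [[d, -b], [-b, a]] = [[0.0927, 0.0056],
 [0.0056, 0.3034]].

Step 4 — quadratic form (x̄ - mu_0)^T · S^{-1} · (x̄ - mu_0):
  S^{-1} · (x̄ - mu_0) = (-0.3062, 0.4663),
  (x̄ - mu_0)^T · [...] = (-3.4)·(-0.3062) + (1.6)·(0.4663) = 1.7871.

Step 5 — scale by n: T² = 5 · 1.7871 = 8.9354.

T² ≈ 8.9354


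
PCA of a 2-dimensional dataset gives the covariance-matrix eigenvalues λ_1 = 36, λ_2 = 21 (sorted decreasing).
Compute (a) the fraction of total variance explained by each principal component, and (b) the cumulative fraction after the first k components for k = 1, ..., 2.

Step 1 — total variance = trace(Sigma) = Σ λ_i = 36 + 21 = 57.

Step 2 — fraction explained by component i = λ_i / Σ λ:
  PC1: 36/57 = 0.6316
  PC2: 21/57 = 0.3684

Step 3 — cumulative fraction after k components = (λ_1 + ... + λ_k) / Σ λ:
  k = 1: 36/57 = 0.6316
  k = 2: (36 + 21)/57 = 57/57 = 1

Summary (fraction, with percent):

explained: PC1 0.6316 (63.16%), PC2 0.3684 (36.84%);  cumulative: 0.6316, 1


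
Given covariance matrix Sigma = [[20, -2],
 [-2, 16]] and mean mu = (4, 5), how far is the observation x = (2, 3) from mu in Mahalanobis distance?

Step 1 — centre the observation: (x - mu) = (-2, -2).

Step 2 — invert Sigma. det(Sigma) = 20·16 - (-2)² = 316.
  Sigma^{-1} = (1/det) · [[d, -b], [-b, a]] = [[0.0506, 0.0063],
 [0.0063, 0.0633]].

Step 3 — form the quadratic (x - mu)^T · Sigma^{-1} · (x - mu):
  Sigma^{-1} · (x - mu) = (-0.1139, -0.1392).
  (x - mu)^T · [Sigma^{-1} · (x - mu)] = (-2)·(-0.1139) + (-2)·(-0.1392) = 0.5063.

Step 4 — take square root: d = √(0.5063) ≈ 0.7116.

d(x, mu) = √(0.5063) ≈ 0.7116


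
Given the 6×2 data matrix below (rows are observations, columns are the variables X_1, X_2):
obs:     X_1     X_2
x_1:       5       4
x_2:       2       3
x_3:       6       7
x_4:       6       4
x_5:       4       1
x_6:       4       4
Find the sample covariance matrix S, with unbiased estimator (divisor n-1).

Step 1 — column means:
  mean(X_1) = (5 + 2 + 6 + 6 + 4 + 4) / 6 = 27/6 = 4.5
  mean(X_2) = (4 + 3 + 7 + 4 + 1 + 4) / 6 = 23/6 = 3.8333

Step 2 — sample covariance S[i,j] = (1/(n-1)) · Σ_k (x_{k,i} - mean_i) · (x_{k,j} - mean_j), with n-1 = 5.
  S[X_1,X_1] = ((0.5)·(0.5) + (-2.5)·(-2.5) + (1.5)·(1.5) + (1.5)·(1.5) + (-0.5)·(-0.5) + (-0.5)·(-0.5)) / 5 = 11.5/5 = 2.3
  S[X_1,X_2] = ((0.5)·(0.1667) + (-2.5)·(-0.8333) + (1.5)·(3.1667) + (1.5)·(0.1667) + (-0.5)·(-2.8333) + (-0.5)·(0.1667)) / 5 = 8.5/5 = 1.7
  S[X_2,X_2] = ((0.1667)·(0.1667) + (-0.8333)·(-0.8333) + (3.1667)·(3.1667) + (0.1667)·(0.1667) + (-2.8333)·(-2.8333) + (0.1667)·(0.1667)) / 5 = 18.8333/5 = 3.7667

S is symmetric (S[j,i] = S[i,j]). Assembling:

S = [[2.3, 1.7],
 [1.7, 3.7667]]


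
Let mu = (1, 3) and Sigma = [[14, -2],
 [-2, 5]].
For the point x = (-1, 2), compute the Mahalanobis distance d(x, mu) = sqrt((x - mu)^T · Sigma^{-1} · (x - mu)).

Step 1 — centre the observation: (x - mu) = (-2, -1).

Step 2 — invert Sigma. det(Sigma) = 14·5 - (-2)² = 66.
  Sigma^{-1} = (1/det) · [[d, -b], [-b, a]] = [[0.0758, 0.0303],
 [0.0303, 0.2121]].

Step 3 — form the quadratic (x - mu)^T · Sigma^{-1} · (x - mu):
  Sigma^{-1} · (x - mu) = (-0.1818, -0.2727).
  (x - mu)^T · [Sigma^{-1} · (x - mu)] = (-2)·(-0.1818) + (-1)·(-0.2727) = 0.6364.

Step 4 — take square root: d = √(0.6364) ≈ 0.7977.

d(x, mu) = √(0.6364) ≈ 0.7977


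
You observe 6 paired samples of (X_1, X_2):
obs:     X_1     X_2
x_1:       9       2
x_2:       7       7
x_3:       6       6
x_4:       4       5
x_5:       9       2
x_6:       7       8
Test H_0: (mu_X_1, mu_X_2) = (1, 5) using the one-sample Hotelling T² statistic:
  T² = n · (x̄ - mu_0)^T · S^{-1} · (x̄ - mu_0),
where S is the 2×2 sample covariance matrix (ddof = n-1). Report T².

Step 1 — sample mean vector:
  mean(X_1) = (9 + 7 + 6 + 4 + 9 + 7) / 6 = 42/6 = 7
  mean(X_2) = (2 + 7 + 6 + 5 + 2 + 8) / 6 = 30/6 = 5
  x̄ = (7, 5),  deviation x̄ - mu_0 = (7, 5) - (1, 5) = (6, 0).

Step 2 — sample covariance matrix, S[i,j] = (1/(n-1)) · Σ_k (x_{k,i} - mean_i) · (x_{k,j} - mean_j), divisor n-1 = 5:
  S[X_1,X_1] = ((2)·(2) + (0)·(0) + (-1)·(-1) + (-3)·(-3) + (2)·(2) + (0)·(0)) / 5 = 18/5 = 3.6
  S[X_1,X_2] = ((2)·(-3) + (0)·(2) + (-1)·(1) + (-3)·(0) + (2)·(-3) + (0)·(3)) / 5 = -13/5 = -2.6
  S[X_2,X_2] = ((-3)·(-3) + (2)·(2) + (1)·(1) + (0)·(0) + (-3)·(-3) + (3)·(3)) / 5 = 32/5 = 6.4
  S = [[3.6, -2.6],
 [-2.6, 6.4]].

Step 3 — invert S. det(S) = 3.6·6.4 - (-2.6)² = 16.28.
  S^{-1} = (1/det) · [[d, -b], [-b, a]] = [[0.3931, 0.1597],
 [0.1597, 0.2211]].

Step 4 — quadratic form (x̄ - mu_0)^T · S^{-1} · (x̄ - mu_0):
  S^{-1} · (x̄ - mu_0) = (2.3587, 0.9582),
  (x̄ - mu_0)^T · [...] = (6)·(2.3587) + (0)·(0.9582) = 14.1523.

Step 5 — scale by n: T² = 6 · 14.1523 = 84.914.

T² ≈ 84.914


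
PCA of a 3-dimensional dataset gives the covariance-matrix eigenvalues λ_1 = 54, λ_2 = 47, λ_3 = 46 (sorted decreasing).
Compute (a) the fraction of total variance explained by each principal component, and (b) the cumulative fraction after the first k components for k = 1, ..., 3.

Step 1 — total variance = trace(Sigma) = Σ λ_i = 54 + 47 + 46 = 147.

Step 2 — fraction explained by component i = λ_i / Σ λ:
  PC1: 54/147 = 0.3673
  PC2: 47/147 = 0.3197
  PC3: 46/147 = 0.3129

Step 3 — cumulative fraction after k components = (λ_1 + ... + λ_k) / Σ λ:
  k = 1: 54/147 = 0.3673
  k = 2: (54 + 47)/147 = 101/147 = 0.6871
  k = 3: (54 + 47 + 46)/147 = 147/147 = 1

Summary (fraction, with percent):

explained: PC1 0.3673 (36.73%), PC2 0.3197 (31.97%), PC3 0.3129 (31.29%);  cumulative: 0.3673, 0.6871, 1


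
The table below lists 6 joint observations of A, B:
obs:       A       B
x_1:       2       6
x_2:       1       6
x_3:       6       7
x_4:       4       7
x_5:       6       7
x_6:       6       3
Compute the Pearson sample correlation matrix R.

Step 1 — column means:
  mean(A) = (2 + 1 + 6 + 4 + 6 + 6) / 6 = 25/6 = 4.1667
  mean(B) = (6 + 6 + 7 + 7 + 7 + 3) / 6 = 36/6 = 6

Step 2 — sample variances and covariances s[i,j] = (1/(n-1)) · Σ_k (x_{k,i} - mean_i) · (x_{k,j} - mean_j), with n-1 = 5:
  s[A,A] = ((-2.1667)·(-2.1667) + (-3.1667)·(-3.1667) + (1.8333)·(1.8333) + (-0.1667)·(-0.1667) + (1.8333)·(1.8333) + (1.8333)·(1.8333)) / 5 = 24.8333/5 = 4.9667
  s[A,B] = ((-2.1667)·(0) + (-3.1667)·(0) + (1.8333)·(1) + (-0.1667)·(1) + (1.8333)·(1) + (1.8333)·(-3)) / 5 = -2/5 = -0.4
  s[B,B] = ((0)·(0) + (0)·(0) + (1)·(1) + (1)·(1) + (1)·(1) + (-3)·(-3)) / 5 = 12/5 = 2.4
  Sample standard deviations s_i = √(s[i,i]):
  s(A) = √(4.9667) = 2.2286
  s(B) = √(2.4) = 1.5492

Step 3 — r_{ij} = s_{ij} / (s_i · s_j):
  r[A,A] = 1 (diagonal).
  r[A,B] = -0.4 / (2.2286 · 1.5492) = -0.4 / 3.4525 = -0.1159
  r[B,B] = 1 (diagonal).

R is symmetric with unit diagonal. Assembling:

R = [[1, -0.1159],
 [-0.1159, 1]]


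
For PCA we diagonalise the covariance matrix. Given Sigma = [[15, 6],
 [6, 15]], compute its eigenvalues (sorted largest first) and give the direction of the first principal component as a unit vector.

Step 1 — characteristic polynomial of 2×2 Sigma:
  det(Sigma - λI) = λ² - trace · λ + det = 0.
  trace = 15 + 15 = 30, det = 15·15 - (6)² = 189.
Step 2 — discriminant:
  Δ = trace² - 4·det = 900 - 756 = 144.
Step 3 — eigenvalues:
  λ = (trace ± √Δ)/2 = (30 ± 12)/2,
  λ_1 = 21,  λ_2 = 9.

Step 4 — unit eigenvector for λ_1: solve (Sigma - λ_1 I)v = 0. First row:
  (15 - 21)·v_x + (6)·v_y = 0, i.e. (-6)·v_x + (6)·v_y = 0,
  so v ∝ (b, λ_1 - a) = (6, 6) = u.
  ||u|| = √((6)² + (6)²) = √(72) ≈ 8.4853,
  v_1 = u/||u|| ≈ (0.7071, 0.7071) (||v_1|| = 1).

λ_1 = 21,  λ_2 = 9;  v_1 ≈ (0.7071, 0.7071)


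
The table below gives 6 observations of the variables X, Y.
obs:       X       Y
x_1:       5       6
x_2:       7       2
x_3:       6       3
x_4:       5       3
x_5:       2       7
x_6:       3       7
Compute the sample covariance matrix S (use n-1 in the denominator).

Step 1 — column means:
  mean(X) = (5 + 7 + 6 + 5 + 2 + 3) / 6 = 28/6 = 4.6667
  mean(Y) = (6 + 2 + 3 + 3 + 7 + 7) / 6 = 28/6 = 4.6667

Step 2 — sample covariance S[i,j] = (1/(n-1)) · Σ_k (x_{k,i} - mean_i) · (x_{k,j} - mean_j), with n-1 = 5.
  S[X,X] = ((0.3333)·(0.3333) + (2.3333)·(2.3333) + (1.3333)·(1.3333) + (0.3333)·(0.3333) + (-2.6667)·(-2.6667) + (-1.6667)·(-1.6667)) / 5 = 17.3333/5 = 3.4667
  S[X,Y] = ((0.3333)·(1.3333) + (2.3333)·(-2.6667) + (1.3333)·(-1.6667) + (0.3333)·(-1.6667) + (-2.6667)·(2.3333) + (-1.6667)·(2.3333)) / 5 = -18.6667/5 = -3.7333
  S[Y,Y] = ((1.3333)·(1.3333) + (-2.6667)·(-2.6667) + (-1.6667)·(-1.6667) + (-1.6667)·(-1.6667) + (2.3333)·(2.3333) + (2.3333)·(2.3333)) / 5 = 25.3333/5 = 5.0667

S is symmetric (S[j,i] = S[i,j]). Assembling:

S = [[3.4667, -3.7333],
 [-3.7333, 5.0667]]


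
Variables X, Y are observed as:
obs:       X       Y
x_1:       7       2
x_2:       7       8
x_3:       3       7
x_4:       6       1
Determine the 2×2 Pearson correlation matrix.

Step 1 — column means:
  mean(X) = (7 + 7 + 3 + 6) / 4 = 23/4 = 5.75
  mean(Y) = (2 + 8 + 7 + 1) / 4 = 18/4 = 4.5

Step 2 — sample variances and covariances s[i,j] = (1/(n-1)) · Σ_k (x_{k,i} - mean_i) · (x_{k,j} - mean_j), with n-1 = 3:
  s[X,X] = ((1.25)·(1.25) + (1.25)·(1.25) + (-2.75)·(-2.75) + (0.25)·(0.25)) / 3 = 10.75/3 = 3.5833
  s[X,Y] = ((1.25)·(-2.5) + (1.25)·(3.5) + (-2.75)·(2.5) + (0.25)·(-3.5)) / 3 = -6.5/3 = -2.1667
  s[Y,Y] = ((-2.5)·(-2.5) + (3.5)·(3.5) + (2.5)·(2.5) + (-3.5)·(-3.5)) / 3 = 37/3 = 12.3333
  Sample standard deviations s_i = √(s[i,i]):
  s(X) = √(3.5833) = 1.893
  s(Y) = √(12.3333) = 3.5119

Step 3 — r_{ij} = s_{ij} / (s_i · s_j):
  r[X,X] = 1 (diagonal).
  r[X,Y] = -2.1667 / (1.893 · 3.5119) = -2.1667 / 6.6479 = -0.3259
  r[Y,Y] = 1 (diagonal).

R is symmetric with unit diagonal. Assembling:

R = [[1, -0.3259],
 [-0.3259, 1]]


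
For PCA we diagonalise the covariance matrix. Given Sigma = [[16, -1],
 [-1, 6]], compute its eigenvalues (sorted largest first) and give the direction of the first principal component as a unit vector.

Step 1 — characteristic polynomial of 2×2 Sigma:
  det(Sigma - λI) = λ² - trace · λ + det = 0.
  trace = 16 + 6 = 22, det = 16·6 - (-1)² = 95.
Step 2 — discriminant:
  Δ = trace² - 4·det = 484 - 380 = 104.
Step 3 — eigenvalues:
  λ = (trace ± √Δ)/2 = (22 ± 10.198)/2,
  λ_1 = 16.099,  λ_2 = 5.901.

Step 4 — unit eigenvector for λ_1: solve (Sigma - λ_1 I)v = 0. First row:
  (16 - 16.099)·v_x + (-1)·v_y = 0, i.e. (-0.099)·v_x + (-1)·v_y = 0,
  so v ∝ (b, λ_1 - a) = (-1, 0.099); multiply by -1 so the first entry is positive: u = (1, -0.099).
  ||u|| = √((1)² + (-0.099)²) = √(1.0098) ≈ 1.0049,
  v_1 = u/||u|| ≈ (0.9951, -0.0985) (||v_1|| = 1).

λ_1 = 16.099,  λ_2 = 5.901;  v_1 ≈ (0.9951, -0.0985)


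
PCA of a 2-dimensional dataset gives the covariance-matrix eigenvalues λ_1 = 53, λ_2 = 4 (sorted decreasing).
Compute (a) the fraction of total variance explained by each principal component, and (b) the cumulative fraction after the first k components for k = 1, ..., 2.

Step 1 — total variance = trace(Sigma) = Σ λ_i = 53 + 4 = 57.

Step 2 — fraction explained by component i = λ_i / Σ λ:
  PC1: 53/57 = 0.9298
  PC2: 4/57 = 0.0702

Step 3 — cumulative fraction after k components = (λ_1 + ... + λ_k) / Σ λ:
  k = 1: 53/57 = 0.9298
  k = 2: (53 + 4)/57 = 57/57 = 1

Summary (fraction, with percent):

explained: PC1 0.9298 (92.98%), PC2 0.0702 (7.02%);  cumulative: 0.9298, 1


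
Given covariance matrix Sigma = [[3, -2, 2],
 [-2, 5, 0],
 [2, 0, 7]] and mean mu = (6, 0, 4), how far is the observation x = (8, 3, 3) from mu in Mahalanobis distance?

Step 1 — centre the observation: (x - mu) = (2, 3, -1).

Step 2 — invert Sigma (cofactor / det for 3×3, or solve directly):
  Sigma^{-1} = [[0.614, 0.2456, -0.1754],
 [0.2456, 0.2982, -0.0702],
 [-0.1754, -0.0702, 0.193]].

Step 3 — form the quadratic (x - mu)^T · Sigma^{-1} · (x - mu):
  Sigma^{-1} · (x - mu) = (2.1404, 1.4561, -0.7544).
  (x - mu)^T · [Sigma^{-1} · (x - mu)] = (2)·(2.1404) + (3)·(1.4561) + (-1)·(-0.7544) = 9.4035.

Step 4 — take square root: d = √(9.4035) ≈ 3.0665.

d(x, mu) = √(9.4035) ≈ 3.0665


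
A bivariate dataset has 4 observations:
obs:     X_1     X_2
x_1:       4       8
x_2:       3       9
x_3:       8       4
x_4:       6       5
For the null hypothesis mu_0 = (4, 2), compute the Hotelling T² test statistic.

Step 1 — sample mean vector:
  mean(X_1) = (4 + 3 + 8 + 6) / 4 = 21/4 = 5.25
  mean(X_2) = (8 + 9 + 4 + 5) / 4 = 26/4 = 6.5
  x̄ = (5.25, 6.5),  deviation x̄ - mu_0 = (5.25, 6.5) - (4, 2) = (1.25, 4.5).

Step 2 — sample covariance matrix, S[i,j] = (1/(n-1)) · Σ_k (x_{k,i} - mean_i) · (x_{k,j} - mean_j), divisor n-1 = 3:
  S[X_1,X_1] = ((-1.25)·(-1.25) + (-2.25)·(-2.25) + (2.75)·(2.75) + (0.75)·(0.75)) / 3 = 14.75/3 = 4.9167
  S[X_1,X_2] = ((-1.25)·(1.5) + (-2.25)·(2.5) + (2.75)·(-2.5) + (0.75)·(-1.5)) / 3 = -15.5/3 = -5.1667
  S[X_2,X_2] = ((1.5)·(1.5) + (2.5)·(2.5) + (-2.5)·(-2.5) + (-1.5)·(-1.5)) / 3 = 17/3 = 5.6667
  S = [[4.9167, -5.1667],
 [-5.1667, 5.6667]].

Step 3 — invert S. det(S) = 4.9167·5.6667 - (-5.1667)² = 1.1667.
  S^{-1} = (1/det) · [[d, -b], [-b, a]] = [[4.8571, 4.4286],
 [4.4286, 4.2143]].

Step 4 — quadratic form (x̄ - mu_0)^T · S^{-1} · (x̄ - mu_0):
  S^{-1} · (x̄ - mu_0) = (26, 24.5),
  (x̄ - mu_0)^T · [...] = (1.25)·(26) + (4.5)·(24.5) = 142.75.

Step 5 — scale by n: T² = 4 · 142.75 = 571.

T² ≈ 571


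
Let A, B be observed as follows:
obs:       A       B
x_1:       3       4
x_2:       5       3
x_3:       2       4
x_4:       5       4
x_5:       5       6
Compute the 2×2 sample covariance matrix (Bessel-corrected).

Step 1 — column means:
  mean(A) = (3 + 5 + 2 + 5 + 5) / 5 = 20/5 = 4
  mean(B) = (4 + 3 + 4 + 4 + 6) / 5 = 21/5 = 4.2

Step 2 — sample covariance S[i,j] = (1/(n-1)) · Σ_k (x_{k,i} - mean_i) · (x_{k,j} - mean_j), with n-1 = 4.
  S[A,A] = ((-1)·(-1) + (1)·(1) + (-2)·(-2) + (1)·(1) + (1)·(1)) / 4 = 8/4 = 2
  S[A,B] = ((-1)·(-0.2) + (1)·(-1.2) + (-2)·(-0.2) + (1)·(-0.2) + (1)·(1.8)) / 4 = 1/4 = 0.25
  S[B,B] = ((-0.2)·(-0.2) + (-1.2)·(-1.2) + (-0.2)·(-0.2) + (-0.2)·(-0.2) + (1.8)·(1.8)) / 4 = 4.8/4 = 1.2

S is symmetric (S[j,i] = S[i,j]). Assembling:

S = [[2, 0.25],
 [0.25, 1.2]]


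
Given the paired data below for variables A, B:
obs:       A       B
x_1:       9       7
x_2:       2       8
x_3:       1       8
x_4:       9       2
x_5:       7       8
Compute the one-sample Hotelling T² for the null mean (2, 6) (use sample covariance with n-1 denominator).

Step 1 — sample mean vector:
  mean(A) = (9 + 2 + 1 + 9 + 7) / 5 = 28/5 = 5.6
  mean(B) = (7 + 8 + 8 + 2 + 8) / 5 = 33/5 = 6.6
  x̄ = (5.6, 6.6),  deviation x̄ - mu_0 = (5.6, 6.6) - (2, 6) = (3.6, 0.6).

Step 2 — sample covariance matrix, S[i,j] = (1/(n-1)) · Σ_k (x_{k,i} - mean_i) · (x_{k,j} - mean_j), divisor n-1 = 4:
  S[A,A] = ((3.4)·(3.4) + (-3.6)·(-3.6) + (-4.6)·(-4.6) + (3.4)·(3.4) + (1.4)·(1.4)) / 4 = 59.2/4 = 14.8
  S[A,B] = ((3.4)·(0.4) + (-3.6)·(1.4) + (-4.6)·(1.4) + (3.4)·(-4.6) + (1.4)·(1.4)) / 4 = -23.8/4 = -5.95
  S[B,B] = ((0.4)·(0.4) + (1.4)·(1.4) + (1.4)·(1.4) + (-4.6)·(-4.6) + (1.4)·(1.4)) / 4 = 27.2/4 = 6.8
  S = [[14.8, -5.95],
 [-5.95, 6.8]].

Step 3 — invert S. det(S) = 14.8·6.8 - (-5.95)² = 65.2375.
  S^{-1} = (1/det) · [[d, -b], [-b, a]] = [[0.1042, 0.0912],
 [0.0912, 0.2269]].

Step 4 — quadratic form (x̄ - mu_0)^T · S^{-1} · (x̄ - mu_0):
  S^{-1} · (x̄ - mu_0) = (0.43, 0.4645),
  (x̄ - mu_0)^T · [...] = (3.6)·(0.43) + (0.6)·(0.4645) = 1.8266.

Step 5 — scale by n: T² = 5 · 1.8266 = 9.1328.

T² ≈ 9.1328


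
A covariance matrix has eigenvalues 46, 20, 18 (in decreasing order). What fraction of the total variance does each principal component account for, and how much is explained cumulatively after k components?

Step 1 — total variance = trace(Sigma) = Σ λ_i = 46 + 20 + 18 = 84.

Step 2 — fraction explained by component i = λ_i / Σ λ:
  PC1: 46/84 = 0.5476
  PC2: 20/84 = 0.2381
  PC3: 18/84 = 0.2143

Step 3 — cumulative fraction after k components = (λ_1 + ... + λ_k) / Σ λ:
  k = 1: 46/84 = 0.5476
  k = 2: (46 + 20)/84 = 66/84 = 0.7857
  k = 3: (46 + 20 + 18)/84 = 84/84 = 1

Summary (fraction, with percent):

explained: PC1 0.5476 (54.76%), PC2 0.2381 (23.81%), PC3 0.2143 (21.43%);  cumulative: 0.5476, 0.7857, 1


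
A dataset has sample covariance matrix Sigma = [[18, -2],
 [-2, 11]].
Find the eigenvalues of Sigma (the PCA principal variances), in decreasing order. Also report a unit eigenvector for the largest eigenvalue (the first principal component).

Step 1 — characteristic polynomial of 2×2 Sigma:
  det(Sigma - λI) = λ² - trace · λ + det = 0.
  trace = 18 + 11 = 29, det = 18·11 - (-2)² = 194.
Step 2 — discriminant:
  Δ = trace² - 4·det = 841 - 776 = 65.
Step 3 — eigenvalues:
  λ = (trace ± √Δ)/2 = (29 ± 8.0623)/2,
  λ_1 = 18.5311,  λ_2 = 10.4689.

Step 4 — unit eigenvector for λ_1: solve (Sigma - λ_1 I)v = 0. First row:
  (18 - 18.5311)·v_x + (-2)·v_y = 0, i.e. (-0.5311)·v_x + (-2)·v_y = 0,
  so v ∝ (b, λ_1 - a) = (-2, 0.5311); multiply by -1 so the first entry is positive: u = (2, -0.5311).
  ||u|| = √((2)² + (-0.5311)²) = √(4.2821) ≈ 2.0693,
  v_1 = u/||u|| ≈ (0.9665, -0.2567) (||v_1|| = 1).

λ_1 = 18.5311,  λ_2 = 10.4689;  v_1 ≈ (0.9665, -0.2567)


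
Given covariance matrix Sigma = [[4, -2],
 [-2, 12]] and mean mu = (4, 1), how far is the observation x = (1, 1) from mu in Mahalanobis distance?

Step 1 — centre the observation: (x - mu) = (-3, 0).

Step 2 — invert Sigma. det(Sigma) = 4·12 - (-2)² = 44.
  Sigma^{-1} = (1/det) · [[d, -b], [-b, a]] = [[0.2727, 0.0455],
 [0.0455, 0.0909]].

Step 3 — form the quadratic (x - mu)^T · Sigma^{-1} · (x - mu):
  Sigma^{-1} · (x - mu) = (-0.8182, -0.1364).
  (x - mu)^T · [Sigma^{-1} · (x - mu)] = (-3)·(-0.8182) + (0)·(-0.1364) = 2.4545.

Step 4 — take square root: d = √(2.4545) ≈ 1.5667.

d(x, mu) = √(2.4545) ≈ 1.5667


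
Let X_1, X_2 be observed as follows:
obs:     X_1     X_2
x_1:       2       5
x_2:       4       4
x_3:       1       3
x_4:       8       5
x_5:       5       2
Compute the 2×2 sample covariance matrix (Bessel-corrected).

Step 1 — column means:
  mean(X_1) = (2 + 4 + 1 + 8 + 5) / 5 = 20/5 = 4
  mean(X_2) = (5 + 4 + 3 + 5 + 2) / 5 = 19/5 = 3.8

Step 2 — sample covariance S[i,j] = (1/(n-1)) · Σ_k (x_{k,i} - mean_i) · (x_{k,j} - mean_j), with n-1 = 4.
  S[X_1,X_1] = ((-2)·(-2) + (0)·(0) + (-3)·(-3) + (4)·(4) + (1)·(1)) / 4 = 30/4 = 7.5
  S[X_1,X_2] = ((-2)·(1.2) + (0)·(0.2) + (-3)·(-0.8) + (4)·(1.2) + (1)·(-1.8)) / 4 = 3/4 = 0.75
  S[X_2,X_2] = ((1.2)·(1.2) + (0.2)·(0.2) + (-0.8)·(-0.8) + (1.2)·(1.2) + (-1.8)·(-1.8)) / 4 = 6.8/4 = 1.7

S is symmetric (S[j,i] = S[i,j]). Assembling:

S = [[7.5, 0.75],
 [0.75, 1.7]]


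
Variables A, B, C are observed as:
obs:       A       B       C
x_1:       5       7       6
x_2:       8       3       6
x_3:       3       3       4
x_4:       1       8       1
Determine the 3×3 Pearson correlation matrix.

Step 1 — column means:
  mean(A) = (5 + 8 + 3 + 1) / 4 = 17/4 = 4.25
  mean(B) = (7 + 3 + 3 + 8) / 4 = 21/4 = 5.25
  mean(C) = (6 + 6 + 4 + 1) / 4 = 17/4 = 4.25

Step 2 — sample variances and covariances s[i,j] = (1/(n-1)) · Σ_k (x_{k,i} - mean_i) · (x_{k,j} - mean_j), with n-1 = 3:
  s[A,A] = ((0.75)·(0.75) + (3.75)·(3.75) + (-1.25)·(-1.25) + (-3.25)·(-3.25)) / 3 = 26.75/3 = 8.9167
  s[A,B] = ((0.75)·(1.75) + (3.75)·(-2.25) + (-1.25)·(-2.25) + (-3.25)·(2.75)) / 3 = -13.25/3 = -4.4167
  s[A,C] = ((0.75)·(1.75) + (3.75)·(1.75) + (-1.25)·(-0.25) + (-3.25)·(-3.25)) / 3 = 18.75/3 = 6.25
  s[B,B] = ((1.75)·(1.75) + (-2.25)·(-2.25) + (-2.25)·(-2.25) + (2.75)·(2.75)) / 3 = 20.75/3 = 6.9167
  s[B,C] = ((1.75)·(1.75) + (-2.25)·(1.75) + (-2.25)·(-0.25) + (2.75)·(-3.25)) / 3 = -9.25/3 = -3.0833
  s[C,C] = ((1.75)·(1.75) + (1.75)·(1.75) + (-0.25)·(-0.25) + (-3.25)·(-3.25)) / 3 = 16.75/3 = 5.5833
  Sample standard deviations s_i = √(s[i,i]):
  s(A) = √(8.9167) = 2.9861
  s(B) = √(6.9167) = 2.63
  s(C) = √(5.5833) = 2.3629

Step 3 — r_{ij} = s_{ij} / (s_i · s_j):
  r[A,A] = 1 (diagonal).
  r[A,B] = -4.4167 / (2.9861 · 2.63) = -4.4167 / 7.8533 = -0.5624
  r[A,C] = 6.25 / (2.9861 · 2.3629) = 6.25 / 7.0558 = 0.8858
  r[B,B] = 1 (diagonal).
  r[B,C] = -3.0833 / (2.63 · 2.3629) = -3.0833 / 6.2143 = -0.4962
  r[C,C] = 1 (diagonal).

R is symmetric with unit diagonal. Assembling:

R = [[1, -0.5624, 0.8858],
 [-0.5624, 1, -0.4962],
 [0.8858, -0.4962, 1]]


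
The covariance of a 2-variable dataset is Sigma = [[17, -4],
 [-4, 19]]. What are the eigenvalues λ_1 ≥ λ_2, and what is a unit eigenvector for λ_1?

Step 1 — characteristic polynomial of 2×2 Sigma:
  det(Sigma - λI) = λ² - trace · λ + det = 0.
  trace = 17 + 19 = 36, det = 17·19 - (-4)² = 307.
Step 2 — discriminant:
  Δ = trace² - 4·det = 1296 - 1228 = 68.
Step 3 — eigenvalues:
  λ = (trace ± √Δ)/2 = (36 ± 8.2462)/2,
  λ_1 = 22.1231,  λ_2 = 13.8769.

Step 4 — unit eigenvector for λ_1: solve (Sigma - λ_1 I)v = 0. First row:
  (17 - 22.1231)·v_x + (-4)·v_y = 0, i.e. (-5.1231)·v_x + (-4)·v_y = 0,
  so v ∝ (b, λ_1 - a) = (-4, 5.1231); multiply by -1 so the first entry is positive: u = (4, -5.1231).
  ||u|| = √((4)² + (-5.1231)²) = √(42.2462) ≈ 6.4997,
  v_1 = u/||u|| ≈ (0.6154, -0.7882) (||v_1|| = 1).

λ_1 = 22.1231,  λ_2 = 13.8769;  v_1 ≈ (0.6154, -0.7882)


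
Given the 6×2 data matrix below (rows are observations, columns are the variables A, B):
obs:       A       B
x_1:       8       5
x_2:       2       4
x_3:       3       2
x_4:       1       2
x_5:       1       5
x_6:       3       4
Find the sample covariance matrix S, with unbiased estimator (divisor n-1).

Step 1 — column means:
  mean(A) = (8 + 2 + 3 + 1 + 1 + 3) / 6 = 18/6 = 3
  mean(B) = (5 + 4 + 2 + 2 + 5 + 4) / 6 = 22/6 = 3.6667

Step 2 — sample covariance S[i,j] = (1/(n-1)) · Σ_k (x_{k,i} - mean_i) · (x_{k,j} - mean_j), with n-1 = 5.
  S[A,A] = ((5)·(5) + (-1)·(-1) + (0)·(0) + (-2)·(-2) + (-2)·(-2) + (0)·(0)) / 5 = 34/5 = 6.8
  S[A,B] = ((5)·(1.3333) + (-1)·(0.3333) + (0)·(-1.6667) + (-2)·(-1.6667) + (-2)·(1.3333) + (0)·(0.3333)) / 5 = 7/5 = 1.4
  S[B,B] = ((1.3333)·(1.3333) + (0.3333)·(0.3333) + (-1.6667)·(-1.6667) + (-1.6667)·(-1.6667) + (1.3333)·(1.3333) + (0.3333)·(0.3333)) / 5 = 9.3333/5 = 1.8667

S is symmetric (S[j,i] = S[i,j]). Assembling:

S = [[6.8, 1.4],
 [1.4, 1.8667]]


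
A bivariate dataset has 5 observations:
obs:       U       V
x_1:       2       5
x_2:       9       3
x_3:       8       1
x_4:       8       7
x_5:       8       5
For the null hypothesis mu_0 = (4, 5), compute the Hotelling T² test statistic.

Step 1 — sample mean vector:
  mean(U) = (2 + 9 + 8 + 8 + 8) / 5 = 35/5 = 7
  mean(V) = (5 + 3 + 1 + 7 + 5) / 5 = 21/5 = 4.2
  x̄ = (7, 4.2),  deviation x̄ - mu_0 = (7, 4.2) - (4, 5) = (3, -0.8).

Step 2 — sample covariance matrix, S[i,j] = (1/(n-1)) · Σ_k (x_{k,i} - mean_i) · (x_{k,j} - mean_j), divisor n-1 = 4:
  S[U,U] = ((-5)·(-5) + (2)·(2) + (1)·(1) + (1)·(1) + (1)·(1)) / 4 = 32/4 = 8
  S[U,V] = ((-5)·(0.8) + (2)·(-1.2) + (1)·(-3.2) + (1)·(2.8) + (1)·(0.8)) / 4 = -6/4 = -1.5
  S[V,V] = ((0.8)·(0.8) + (-1.2)·(-1.2) + (-3.2)·(-3.2) + (2.8)·(2.8) + (0.8)·(0.8)) / 4 = 20.8/4 = 5.2
  S = [[8, -1.5],
 [-1.5, 5.2]].

Step 3 — invert S. det(S) = 8·5.2 - (-1.5)² = 39.35.
  S^{-1} = (1/det) · [[d, -b], [-b, a]] = [[0.1321, 0.0381],
 [0.0381, 0.2033]].

Step 4 — quadratic form (x̄ - mu_0)^T · S^{-1} · (x̄ - mu_0):
  S^{-1} · (x̄ - mu_0) = (0.3659, -0.0483),
  (x̄ - mu_0)^T · [...] = (3)·(0.3659) + (-0.8)·(-0.0483) = 1.1365.

Step 5 — scale by n: T² = 5 · 1.1365 = 5.6823.

T² ≈ 5.6823


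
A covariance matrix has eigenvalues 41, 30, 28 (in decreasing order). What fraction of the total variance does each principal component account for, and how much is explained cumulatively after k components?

Step 1 — total variance = trace(Sigma) = Σ λ_i = 41 + 30 + 28 = 99.

Step 2 — fraction explained by component i = λ_i / Σ λ:
  PC1: 41/99 = 0.4141
  PC2: 30/99 = 0.303
  PC3: 28/99 = 0.2828

Step 3 — cumulative fraction after k components = (λ_1 + ... + λ_k) / Σ λ:
  k = 1: 41/99 = 0.4141
  k = 2: (41 + 30)/99 = 71/99 = 0.7172
  k = 3: (41 + 30 + 28)/99 = 99/99 = 1

Summary (fraction, with percent):

explained: PC1 0.4141 (41.41%), PC2 0.303 (30.3%), PC3 0.2828 (28.28%);  cumulative: 0.4141, 0.7172, 1


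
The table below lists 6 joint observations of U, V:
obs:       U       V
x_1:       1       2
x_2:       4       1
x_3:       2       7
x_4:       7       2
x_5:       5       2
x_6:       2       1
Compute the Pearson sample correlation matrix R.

Step 1 — column means:
  mean(U) = (1 + 4 + 2 + 7 + 5 + 2) / 6 = 21/6 = 3.5
  mean(V) = (2 + 1 + 7 + 2 + 2 + 1) / 6 = 15/6 = 2.5

Step 2 — sample variances and covariances s[i,j] = (1/(n-1)) · Σ_k (x_{k,i} - mean_i) · (x_{k,j} - mean_j), with n-1 = 5:
  s[U,U] = ((-2.5)·(-2.5) + (0.5)·(0.5) + (-1.5)·(-1.5) + (3.5)·(3.5) + (1.5)·(1.5) + (-1.5)·(-1.5)) / 5 = 25.5/5 = 5.1
  s[U,V] = ((-2.5)·(-0.5) + (0.5)·(-1.5) + (-1.5)·(4.5) + (3.5)·(-0.5) + (1.5)·(-0.5) + (-1.5)·(-1.5)) / 5 = -6.5/5 = -1.3
  s[V,V] = ((-0.5)·(-0.5) + (-1.5)·(-1.5) + (4.5)·(4.5) + (-0.5)·(-0.5) + (-0.5)·(-0.5) + (-1.5)·(-1.5)) / 5 = 25.5/5 = 5.1
  Sample standard deviations s_i = √(s[i,i]):
  s(U) = √(5.1) = 2.2583
  s(V) = √(5.1) = 2.2583

Step 3 — r_{ij} = s_{ij} / (s_i · s_j):
  r[U,U] = 1 (diagonal).
  r[U,V] = -1.3 / (2.2583 · 2.2583) = -1.3 / 5.1 = -0.2549
  r[V,V] = 1 (diagonal).

R is symmetric with unit diagonal. Assembling:

R = [[1, -0.2549],
 [-0.2549, 1]]


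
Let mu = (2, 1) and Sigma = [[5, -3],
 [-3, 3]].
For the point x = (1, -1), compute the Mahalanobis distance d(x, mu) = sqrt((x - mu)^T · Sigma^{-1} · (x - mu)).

Step 1 — centre the observation: (x - mu) = (-1, -2).

Step 2 — invert Sigma. det(Sigma) = 5·3 - (-3)² = 6.
  Sigma^{-1} = (1/det) · [[d, -b], [-b, a]] = [[0.5, 0.5],
 [0.5, 0.8333]].

Step 3 — form the quadratic (x - mu)^T · Sigma^{-1} · (x - mu):
  Sigma^{-1} · (x - mu) = (-1.5, -2.1667).
  (x - mu)^T · [Sigma^{-1} · (x - mu)] = (-1)·(-1.5) + (-2)·(-2.1667) = 5.8333.

Step 4 — take square root: d = √(5.8333) ≈ 2.4152.

d(x, mu) = √(5.8333) ≈ 2.4152


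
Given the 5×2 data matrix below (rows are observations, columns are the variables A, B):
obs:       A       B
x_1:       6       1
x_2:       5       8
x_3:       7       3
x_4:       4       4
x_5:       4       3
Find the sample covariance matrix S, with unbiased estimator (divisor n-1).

Step 1 — column means:
  mean(A) = (6 + 5 + 7 + 4 + 4) / 5 = 26/5 = 5.2
  mean(B) = (1 + 8 + 3 + 4 + 3) / 5 = 19/5 = 3.8

Step 2 — sample covariance S[i,j] = (1/(n-1)) · Σ_k (x_{k,i} - mean_i) · (x_{k,j} - mean_j), with n-1 = 4.
  S[A,A] = ((0.8)·(0.8) + (-0.2)·(-0.2) + (1.8)·(1.8) + (-1.2)·(-1.2) + (-1.2)·(-1.2)) / 4 = 6.8/4 = 1.7
  S[A,B] = ((0.8)·(-2.8) + (-0.2)·(4.2) + (1.8)·(-0.8) + (-1.2)·(0.2) + (-1.2)·(-0.8)) / 4 = -3.8/4 = -0.95
  S[B,B] = ((-2.8)·(-2.8) + (4.2)·(4.2) + (-0.8)·(-0.8) + (0.2)·(0.2) + (-0.8)·(-0.8)) / 4 = 26.8/4 = 6.7

S is symmetric (S[j,i] = S[i,j]). Assembling:

S = [[1.7, -0.95],
 [-0.95, 6.7]]


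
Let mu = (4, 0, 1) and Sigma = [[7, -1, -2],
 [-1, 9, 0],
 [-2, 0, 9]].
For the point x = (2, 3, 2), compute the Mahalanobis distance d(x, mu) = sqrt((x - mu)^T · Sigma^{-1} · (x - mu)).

Step 1 — centre the observation: (x - mu) = (-2, 3, 1).

Step 2 — invert Sigma (cofactor / det for 3×3, or solve directly):
  Sigma^{-1} = [[0.1552, 0.0172, 0.0345],
 [0.0172, 0.113, 0.0038],
 [0.0345, 0.0038, 0.1188]].

Step 3 — form the quadratic (x - mu)^T · Sigma^{-1} · (x - mu):
  Sigma^{-1} · (x - mu) = (-0.2241, 0.3084, 0.0613).
  (x - mu)^T · [Sigma^{-1} · (x - mu)] = (-2)·(-0.2241) + (3)·(0.3084) + (1)·(0.0613) = 1.4349.

Step 4 — take square root: d = √(1.4349) ≈ 1.1979.

d(x, mu) = √(1.4349) ≈ 1.1979


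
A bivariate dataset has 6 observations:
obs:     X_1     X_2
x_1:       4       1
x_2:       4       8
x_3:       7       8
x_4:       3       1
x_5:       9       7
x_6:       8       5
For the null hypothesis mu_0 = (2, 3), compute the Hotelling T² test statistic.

Step 1 — sample mean vector:
  mean(X_1) = (4 + 4 + 7 + 3 + 9 + 8) / 6 = 35/6 = 5.8333
  mean(X_2) = (1 + 8 + 8 + 1 + 7 + 5) / 6 = 30/6 = 5
  x̄ = (5.8333, 5),  deviation x̄ - mu_0 = (5.8333, 5) - (2, 3) = (3.8333, 2).

Step 2 — sample covariance matrix, S[i,j] = (1/(n-1)) · Σ_k (x_{k,i} - mean_i) · (x_{k,j} - mean_j), divisor n-1 = 5:
  S[X_1,X_1] = ((-1.8333)·(-1.8333) + (-1.8333)·(-1.8333) + (1.1667)·(1.1667) + (-2.8333)·(-2.8333) + (3.1667)·(3.1667) + (2.1667)·(2.1667)) / 5 = 30.8333/5 = 6.1667
  S[X_1,X_2] = ((-1.8333)·(-4) + (-1.8333)·(3) + (1.1667)·(3) + (-2.8333)·(-4) + (3.1667)·(2) + (2.1667)·(0)) / 5 = 23/5 = 4.6
  S[X_2,X_2] = ((-4)·(-4) + (3)·(3) + (3)·(3) + (-4)·(-4) + (2)·(2) + (0)·(0)) / 5 = 54/5 = 10.8
  S = [[6.1667, 4.6],
 [4.6, 10.8]].

Step 3 — invert S. det(S) = 6.1667·10.8 - (4.6)² = 45.44.
  S^{-1} = (1/det) · [[d, -b], [-b, a]] = [[0.2377, -0.1012],
 [-0.1012, 0.1357]].

Step 4 — quadratic form (x̄ - mu_0)^T · S^{-1} · (x̄ - mu_0):
  S^{-1} · (x̄ - mu_0) = (0.7086, -0.1166),
  (x̄ - mu_0)^T · [...] = (3.8333)·(0.7086) + (2)·(-0.1166) = 2.4831.

Step 5 — scale by n: T² = 6 · 2.4831 = 14.8988.

T² ≈ 14.8988


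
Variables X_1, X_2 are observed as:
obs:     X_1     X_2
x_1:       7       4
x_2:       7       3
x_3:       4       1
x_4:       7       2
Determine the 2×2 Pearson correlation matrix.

Step 1 — column means:
  mean(X_1) = (7 + 7 + 4 + 7) / 4 = 25/4 = 6.25
  mean(X_2) = (4 + 3 + 1 + 2) / 4 = 10/4 = 2.5

Step 2 — sample variances and covariances s[i,j] = (1/(n-1)) · Σ_k (x_{k,i} - mean_i) · (x_{k,j} - mean_j), with n-1 = 3:
  s[X_1,X_1] = ((0.75)·(0.75) + (0.75)·(0.75) + (-2.25)·(-2.25) + (0.75)·(0.75)) / 3 = 6.75/3 = 2.25
  s[X_1,X_2] = ((0.75)·(1.5) + (0.75)·(0.5) + (-2.25)·(-1.5) + (0.75)·(-0.5)) / 3 = 4.5/3 = 1.5
  s[X_2,X_2] = ((1.5)·(1.5) + (0.5)·(0.5) + (-1.5)·(-1.5) + (-0.5)·(-0.5)) / 3 = 5/3 = 1.6667
  Sample standard deviations s_i = √(s[i,i]):
  s(X_1) = √(2.25) = 1.5
  s(X_2) = √(1.6667) = 1.291

Step 3 — r_{ij} = s_{ij} / (s_i · s_j):
  r[X_1,X_1] = 1 (diagonal).
  r[X_1,X_2] = 1.5 / (1.5 · 1.291) = 1.5 / 1.9365 = 0.7746
  r[X_2,X_2] = 1 (diagonal).

R is symmetric with unit diagonal. Assembling:

R = [[1, 0.7746],
 [0.7746, 1]]


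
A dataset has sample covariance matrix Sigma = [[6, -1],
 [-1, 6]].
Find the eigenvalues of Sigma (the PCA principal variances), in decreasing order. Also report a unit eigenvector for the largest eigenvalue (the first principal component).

Step 1 — characteristic polynomial of 2×2 Sigma:
  det(Sigma - λI) = λ² - trace · λ + det = 0.
  trace = 6 + 6 = 12, det = 6·6 - (-1)² = 35.
Step 2 — discriminant:
  Δ = trace² - 4·det = 144 - 140 = 4.
Step 3 — eigenvalues:
  λ = (trace ± √Δ)/2 = (12 ± 2)/2,
  λ_1 = 7,  λ_2 = 5.

Step 4 — unit eigenvector for λ_1: solve (Sigma - λ_1 I)v = 0. First row:
  (6 - 7)·v_x + (-1)·v_y = 0, i.e. (-1)·v_x + (-1)·v_y = 0,
  so v ∝ (b, λ_1 - a) = (-1, 1); multiply by -1 so the first entry is positive: u = (1, -1).
  ||u|| = √((1)² + (-1)²) = √(2) ≈ 1.4142,
  v_1 = u/||u|| ≈ (0.7071, -0.7071) (||v_1|| = 1).

λ_1 = 7,  λ_2 = 5;  v_1 ≈ (0.7071, -0.7071)


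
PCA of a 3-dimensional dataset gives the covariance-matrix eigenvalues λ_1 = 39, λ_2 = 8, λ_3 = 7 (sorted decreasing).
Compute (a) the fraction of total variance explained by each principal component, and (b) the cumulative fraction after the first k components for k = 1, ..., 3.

Step 1 — total variance = trace(Sigma) = Σ λ_i = 39 + 8 + 7 = 54.

Step 2 — fraction explained by component i = λ_i / Σ λ:
  PC1: 39/54 = 0.7222
  PC2: 8/54 = 0.1481
  PC3: 7/54 = 0.1296

Step 3 — cumulative fraction after k components = (λ_1 + ... + λ_k) / Σ λ:
  k = 1: 39/54 = 0.7222
  k = 2: (39 + 8)/54 = 47/54 = 0.8704
  k = 3: (39 + 8 + 7)/54 = 54/54 = 1

Summary (fraction, with percent):

explained: PC1 0.7222 (72.22%), PC2 0.1481 (14.81%), PC3 0.1296 (12.96%);  cumulative: 0.7222, 0.8704, 1


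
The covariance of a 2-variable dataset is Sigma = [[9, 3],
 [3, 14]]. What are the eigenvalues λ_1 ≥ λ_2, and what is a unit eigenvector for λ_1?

Step 1 — characteristic polynomial of 2×2 Sigma:
  det(Sigma - λI) = λ² - trace · λ + det = 0.
  trace = 9 + 14 = 23, det = 9·14 - (3)² = 117.
Step 2 — discriminant:
  Δ = trace² - 4·det = 529 - 468 = 61.
Step 3 — eigenvalues:
  λ = (trace ± √Δ)/2 = (23 ± 7.8102)/2,
  λ_1 = 15.4051,  λ_2 = 7.5949.

Step 4 — unit eigenvector for λ_1: solve (Sigma - λ_1 I)v = 0. First row:
  (9 - 15.4051)·v_x + (3)·v_y = 0, i.e. (-6.4051)·v_x + (3)·v_y = 0,
  so v ∝ (b, λ_1 - a) = (3, 6.4051) = u.
  ||u|| = √((3)² + (6.4051)²) = √(50.0256) ≈ 7.0729,
  v_1 = u/||u|| ≈ (0.4242, 0.9056) (||v_1|| = 1).

λ_1 = 15.4051,  λ_2 = 7.5949;  v_1 ≈ (0.4242, 0.9056)


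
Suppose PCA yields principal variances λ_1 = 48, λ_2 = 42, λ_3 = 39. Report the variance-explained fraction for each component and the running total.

Step 1 — total variance = trace(Sigma) = Σ λ_i = 48 + 42 + 39 = 129.

Step 2 — fraction explained by component i = λ_i / Σ λ:
  PC1: 48/129 = 0.3721
  PC2: 42/129 = 0.3256
  PC3: 39/129 = 0.3023

Step 3 — cumulative fraction after k components = (λ_1 + ... + λ_k) / Σ λ:
  k = 1: 48/129 = 0.3721
  k = 2: (48 + 42)/129 = 90/129 = 0.6977
  k = 3: (48 + 42 + 39)/129 = 129/129 = 1

Summary (fraction, with percent):

explained: PC1 0.3721 (37.21%), PC2 0.3256 (32.56%), PC3 0.3023 (30.23%);  cumulative: 0.3721, 0.6977, 1


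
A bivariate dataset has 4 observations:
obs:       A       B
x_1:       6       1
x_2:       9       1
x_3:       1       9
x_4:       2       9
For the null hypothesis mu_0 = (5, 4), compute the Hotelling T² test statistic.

Step 1 — sample mean vector:
  mean(A) = (6 + 9 + 1 + 2) / 4 = 18/4 = 4.5
  mean(B) = (1 + 1 + 9 + 9) / 4 = 20/4 = 5
  x̄ = (4.5, 5),  deviation x̄ - mu_0 = (4.5, 5) - (5, 4) = (-0.5, 1).

Step 2 — sample covariance matrix, S[i,j] = (1/(n-1)) · Σ_k (x_{k,i} - mean_i) · (x_{k,j} - mean_j), divisor n-1 = 3:
  S[A,A] = ((1.5)·(1.5) + (4.5)·(4.5) + (-3.5)·(-3.5) + (-2.5)·(-2.5)) / 3 = 41/3 = 13.6667
  S[A,B] = ((1.5)·(-4) + (4.5)·(-4) + (-3.5)·(4) + (-2.5)·(4)) / 3 = -48/3 = -16
  S[B,B] = ((-4)·(-4) + (-4)·(-4) + (4)·(4) + (4)·(4)) / 3 = 64/3 = 21.3333
  S = [[13.6667, -16],
 [-16, 21.3333]].

Step 3 — invert S. det(S) = 13.6667·21.3333 - (-16)² = 35.5556.
  S^{-1} = (1/det) · [[d, -b], [-b, a]] = [[0.6, 0.45],
 [0.45, 0.3844]].

Step 4 — quadratic form (x̄ - mu_0)^T · S^{-1} · (x̄ - mu_0):
  S^{-1} · (x̄ - mu_0) = (0.15, 0.1594),
  (x̄ - mu_0)^T · [...] = (-0.5)·(0.15) + (1)·(0.1594) = 0.0844.

Step 5 — scale by n: T² = 4 · 0.0844 = 0.3375.

T² ≈ 0.3375


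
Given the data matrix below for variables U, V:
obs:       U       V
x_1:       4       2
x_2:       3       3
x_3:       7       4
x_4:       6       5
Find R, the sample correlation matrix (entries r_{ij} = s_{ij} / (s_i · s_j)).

Step 1 — column means:
  mean(U) = (4 + 3 + 7 + 6) / 4 = 20/4 = 5
  mean(V) = (2 + 3 + 4 + 5) / 4 = 14/4 = 3.5

Step 2 — sample variances and covariances s[i,j] = (1/(n-1)) · Σ_k (x_{k,i} - mean_i) · (x_{k,j} - mean_j), with n-1 = 3:
  s[U,U] = ((-1)·(-1) + (-2)·(-2) + (2)·(2) + (1)·(1)) / 3 = 10/3 = 3.3333
  s[U,V] = ((-1)·(-1.5) + (-2)·(-0.5) + (2)·(0.5) + (1)·(1.5)) / 3 = 5/3 = 1.6667
  s[V,V] = ((-1.5)·(-1.5) + (-0.5)·(-0.5) + (0.5)·(0.5) + (1.5)·(1.5)) / 3 = 5/3 = 1.6667
  Sample standard deviations s_i = √(s[i,i]):
  s(U) = √(3.3333) = 1.8257
  s(V) = √(1.6667) = 1.291

Step 3 — r_{ij} = s_{ij} / (s_i · s_j):
  r[U,U] = 1 (diagonal).
  r[U,V] = 1.6667 / (1.8257 · 1.291) = 1.6667 / 2.357 = 0.7071
  r[V,V] = 1 (diagonal).

R is symmetric with unit diagonal. Assembling:

R = [[1, 0.7071],
 [0.7071, 1]]
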